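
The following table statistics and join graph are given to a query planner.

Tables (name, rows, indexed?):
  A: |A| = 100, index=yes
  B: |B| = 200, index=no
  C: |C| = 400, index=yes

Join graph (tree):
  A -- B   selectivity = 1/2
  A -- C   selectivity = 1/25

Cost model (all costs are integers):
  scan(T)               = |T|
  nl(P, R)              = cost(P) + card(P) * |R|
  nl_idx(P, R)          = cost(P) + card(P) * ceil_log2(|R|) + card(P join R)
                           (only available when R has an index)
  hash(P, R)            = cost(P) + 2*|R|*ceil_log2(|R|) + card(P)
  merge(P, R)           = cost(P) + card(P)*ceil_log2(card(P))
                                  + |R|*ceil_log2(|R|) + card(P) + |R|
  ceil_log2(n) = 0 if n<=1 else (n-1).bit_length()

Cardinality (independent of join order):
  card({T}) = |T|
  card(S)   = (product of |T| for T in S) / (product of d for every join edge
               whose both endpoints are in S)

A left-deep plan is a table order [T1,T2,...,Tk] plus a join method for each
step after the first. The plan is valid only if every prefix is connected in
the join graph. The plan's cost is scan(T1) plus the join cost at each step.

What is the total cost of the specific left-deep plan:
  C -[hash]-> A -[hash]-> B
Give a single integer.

step 1: scan C: cost=400, card=400
step 2: join A via hash
    card(P join A) = 400*100/(25) = 1600
    cost = 400 + 2*100*7 + 400 = 2200
step 3: join B via hash
    card(P join B) = 1600*200/(2) = 160000
    cost = 2200 + 2*200*8 + 1600 = 7000

7000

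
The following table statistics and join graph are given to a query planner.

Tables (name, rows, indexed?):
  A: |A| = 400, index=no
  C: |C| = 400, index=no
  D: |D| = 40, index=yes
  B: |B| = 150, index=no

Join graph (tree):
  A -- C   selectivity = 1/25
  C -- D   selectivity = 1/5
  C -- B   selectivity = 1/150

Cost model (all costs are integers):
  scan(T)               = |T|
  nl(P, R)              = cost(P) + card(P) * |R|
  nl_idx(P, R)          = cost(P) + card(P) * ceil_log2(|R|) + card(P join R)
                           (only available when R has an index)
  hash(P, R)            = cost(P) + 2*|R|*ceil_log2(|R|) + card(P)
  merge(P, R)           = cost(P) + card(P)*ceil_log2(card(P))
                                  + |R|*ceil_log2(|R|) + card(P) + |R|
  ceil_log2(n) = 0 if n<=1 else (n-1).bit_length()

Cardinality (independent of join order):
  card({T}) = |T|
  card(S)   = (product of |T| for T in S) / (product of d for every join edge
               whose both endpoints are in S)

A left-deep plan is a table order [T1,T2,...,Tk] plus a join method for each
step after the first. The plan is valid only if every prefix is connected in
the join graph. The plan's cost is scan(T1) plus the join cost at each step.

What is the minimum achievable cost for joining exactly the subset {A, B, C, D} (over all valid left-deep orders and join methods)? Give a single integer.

14480

Selinger DP over subsets of {A,B,C,D}:
  {A}: scan cost=400, card=400
  {C}: scan cost=400, card=400
  {D}: scan cost=40, card=40
  {B}: scan cost=150, card=150
  {AC}: card=6400; try (C,hash)→8000, (A,hash)→8000, (C,merge)→8400, (A,merge)→8400, (C,nl)→160400, (A,nl)→160400; best=8000 via (C,hash)
  {CD}: card=3200; try (D,hash)→1280, (C,merge)→4320, (D,merge)→4680, (D,nl_idx)→6000, (C,hash)→7280, (C,nl)→16040 …(+1); best=1280 via (D,hash)
  {BC}: card=400; try (B,hash)→3200, (C,merge)→5500, (B,merge)→5750, (C,hash)→7500, (C,nl)→60150, (B,nl)→60400; best=3200 via (B,hash)
  {ACD}: card=51200; try (A,hash)→11680, (D,hash)→14880, (A,merge)→46880, (D,nl_idx)→97600, (D,merge)→97880, (D,nl)→264000 …(+1); best=11680 via (A,hash)
  {ABC}: card=6400; try (A,hash)→10800, (A,merge)→11200, (B,hash)→16800, (B,merge)→98950, (A,nl)→163200, (B,nl)→968000; best=10800 via (A,hash)
  {BCD}: card=3200; try (D,hash)→4080, (B,hash)→6880, (D,merge)→7480, (D,nl_idx)→8800, (D,nl)→19200, (B,merge)→44230 …(+1); best=4080 via (D,hash)
  {ABCD}: card=51200; try (A,hash)→14480, (D,hash)→17680, (A,merge)→49680, (B,hash)→65280, (D,nl_idx)→100400, (D,merge)→100680 …(+4); best=14480 via (A,hash)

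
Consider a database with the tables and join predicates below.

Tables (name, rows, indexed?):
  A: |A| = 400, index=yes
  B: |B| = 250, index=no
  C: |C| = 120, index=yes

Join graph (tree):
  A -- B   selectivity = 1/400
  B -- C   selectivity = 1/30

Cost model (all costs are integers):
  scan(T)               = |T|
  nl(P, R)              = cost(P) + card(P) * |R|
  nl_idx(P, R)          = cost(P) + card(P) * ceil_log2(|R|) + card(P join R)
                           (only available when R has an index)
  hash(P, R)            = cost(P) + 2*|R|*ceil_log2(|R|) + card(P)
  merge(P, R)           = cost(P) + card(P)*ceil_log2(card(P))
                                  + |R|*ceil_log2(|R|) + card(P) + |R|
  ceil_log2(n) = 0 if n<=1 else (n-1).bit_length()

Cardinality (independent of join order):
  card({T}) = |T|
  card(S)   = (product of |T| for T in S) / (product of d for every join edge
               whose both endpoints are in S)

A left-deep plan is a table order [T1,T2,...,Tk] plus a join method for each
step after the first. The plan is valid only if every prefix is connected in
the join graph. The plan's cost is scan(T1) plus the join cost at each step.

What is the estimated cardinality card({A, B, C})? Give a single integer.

Tables in S: A(400), B(250), C(120)
Edges inside S: A-B(d=400), B-C(d=30)
numerator = 400 * 250 * 120 = 12000000
denominator = 400 * 30 = 12000
card(S) = 12000000 / 12000 = 1000

1000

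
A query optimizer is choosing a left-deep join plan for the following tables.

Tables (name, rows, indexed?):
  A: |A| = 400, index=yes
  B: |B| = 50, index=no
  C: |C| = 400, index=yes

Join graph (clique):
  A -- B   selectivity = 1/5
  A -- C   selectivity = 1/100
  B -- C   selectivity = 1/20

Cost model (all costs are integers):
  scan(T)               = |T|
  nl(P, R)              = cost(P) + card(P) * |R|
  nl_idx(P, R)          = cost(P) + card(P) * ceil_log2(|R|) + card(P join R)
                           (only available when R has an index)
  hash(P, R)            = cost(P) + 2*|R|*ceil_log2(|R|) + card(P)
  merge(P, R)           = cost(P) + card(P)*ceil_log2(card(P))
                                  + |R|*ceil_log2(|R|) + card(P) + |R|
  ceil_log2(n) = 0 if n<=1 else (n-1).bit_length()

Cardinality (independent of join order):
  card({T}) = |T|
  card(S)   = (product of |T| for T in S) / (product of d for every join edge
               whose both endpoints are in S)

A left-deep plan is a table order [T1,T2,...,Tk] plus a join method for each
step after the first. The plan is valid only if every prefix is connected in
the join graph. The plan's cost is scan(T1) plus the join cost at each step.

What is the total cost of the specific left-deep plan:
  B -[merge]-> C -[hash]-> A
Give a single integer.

step 1: scan B: cost=50, card=50
step 2: join C via merge
    card(P join C) = 50*400/(20) = 1000
    cost = 50 + 50*6 + 400*9 + 50 + 400 = 4400
step 3: join A via hash
    card(P join A) = 1000*400/(5*100) = 800
    cost = 4400 + 2*400*9 + 1000 = 12600

12600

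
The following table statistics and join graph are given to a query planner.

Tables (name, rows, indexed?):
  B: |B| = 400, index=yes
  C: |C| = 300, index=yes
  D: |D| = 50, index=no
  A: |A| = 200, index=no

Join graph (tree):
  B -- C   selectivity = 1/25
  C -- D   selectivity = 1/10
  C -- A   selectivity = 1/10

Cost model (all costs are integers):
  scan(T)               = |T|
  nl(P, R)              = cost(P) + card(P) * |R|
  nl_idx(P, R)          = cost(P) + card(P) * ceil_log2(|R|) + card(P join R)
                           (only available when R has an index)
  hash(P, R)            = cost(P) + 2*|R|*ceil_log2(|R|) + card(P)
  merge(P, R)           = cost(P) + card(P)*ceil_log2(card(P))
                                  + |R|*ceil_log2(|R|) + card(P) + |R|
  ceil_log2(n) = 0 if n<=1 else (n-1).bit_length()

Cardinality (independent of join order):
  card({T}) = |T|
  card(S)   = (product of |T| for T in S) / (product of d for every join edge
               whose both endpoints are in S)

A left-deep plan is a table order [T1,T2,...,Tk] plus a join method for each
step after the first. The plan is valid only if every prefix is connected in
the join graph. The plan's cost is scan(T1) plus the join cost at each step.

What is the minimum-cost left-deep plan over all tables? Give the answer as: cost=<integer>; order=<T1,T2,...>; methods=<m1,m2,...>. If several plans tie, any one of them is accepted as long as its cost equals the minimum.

cost=37100; order=C,D,B,A; methods=hash,hash,hash

Selinger DP (subsets sized 1..n):
  {B}: scan cost=400, card=400
  {C}: scan cost=300, card=300
  {D}: scan cost=50, card=50
  {A}: scan cost=200, card=200
  {BC}: card=4800; try (C,hash)→6200, (B,merge)→7300, (C,merge)→7400, (B,hash)→7800, (B,nl_idx)→7800, (C,nl_idx)→8800 …(+2); best=6200 via (C,hash)
  {CD}: card=1500; try (D,hash)→1200, (C,nl_idx)→2000, (C,merge)→3400, (D,merge)→3650, (C,hash)→5500, (C,nl)→15050 …(+1); best=1200 via (D,hash)
  {AC}: card=6000; try (A,hash)→3800, (C,merge)→5000, (A,merge)→5100, (C,hash)→5800, (C,nl_idx)→8000, (C,nl)→60200 …(+1); best=3800 via (A,hash)
  {BCD}: card=24000; try (B,hash)→9900, (D,hash)→11600, (B,merge)→23200, (B,nl_idx)→38700, (D,merge)→73750, (D,nl)→246200 …(+1); best=9900 via (B,hash)
  {ABC}: card=96000; try (A,hash)→14200, (B,hash)→17000, (A,merge)→75200, (B,merge)→91800, (B,nl_idx)→153800, (A,nl)→966200 …(+1); best=14200 via (A,hash)
  {ACD}: card=30000; try (A,hash)→5900, (D,hash)→10400, (A,merge)→21000, (D,merge)→88150, (A,nl)→301200, (D,nl)→303800; best=5900 via (A,hash)
  {ABCD}: card=480000; try (A,hash)→37100, (B,hash)→43100, (D,hash)→110800, (A,merge)→395700, (B,merge)→489900, (B,nl_idx)→755900 …(+4); best=37100 via (A,hash)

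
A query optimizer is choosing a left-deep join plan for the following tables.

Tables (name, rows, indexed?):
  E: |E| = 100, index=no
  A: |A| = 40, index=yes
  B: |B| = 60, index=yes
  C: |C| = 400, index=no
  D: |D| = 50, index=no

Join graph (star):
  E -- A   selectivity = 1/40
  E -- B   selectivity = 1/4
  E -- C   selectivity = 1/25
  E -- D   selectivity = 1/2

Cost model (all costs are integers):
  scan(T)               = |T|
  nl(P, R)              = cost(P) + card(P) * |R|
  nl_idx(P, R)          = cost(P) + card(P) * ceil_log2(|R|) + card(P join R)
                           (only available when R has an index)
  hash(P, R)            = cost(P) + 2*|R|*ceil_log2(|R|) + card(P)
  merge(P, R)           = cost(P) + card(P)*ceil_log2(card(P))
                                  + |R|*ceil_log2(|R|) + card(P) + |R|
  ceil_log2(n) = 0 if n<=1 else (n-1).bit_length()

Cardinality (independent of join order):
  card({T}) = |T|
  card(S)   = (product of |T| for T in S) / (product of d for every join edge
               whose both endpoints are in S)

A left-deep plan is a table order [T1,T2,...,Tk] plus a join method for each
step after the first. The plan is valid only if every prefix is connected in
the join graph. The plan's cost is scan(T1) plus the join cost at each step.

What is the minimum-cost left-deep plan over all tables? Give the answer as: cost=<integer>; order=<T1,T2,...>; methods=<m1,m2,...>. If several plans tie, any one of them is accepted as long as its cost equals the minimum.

Selinger DP (subsets sized 1..n):
  {E}: scan cost=100, card=100
  {A}: scan cost=40, card=40
  {B}: scan cost=60, card=60
  {C}: scan cost=400, card=400
  {D}: scan cost=50, card=50
  {AE}: card=100; try (A,hash)→680, (A,nl_idx)→800, (E,merge)→1120, (A,merge)→1180, (E,hash)→1480, (E,nl)→4040 …(+1); best=680 via (A,hash)
  {BE}: card=1500; try (B,hash)→920, (E,merge)→1280, (B,merge)→1320, (E,hash)→1520, (B,nl_idx)→2200, (E,nl)→6060 …(+1); best=920 via (B,hash)
  {CE}: card=1600; try (E,hash)→2200, (C,merge)→4900, (E,merge)→5200, (C,hash)→7400, (C,nl)→40100, (E,nl)→40400; best=2200 via (E,hash)
  {DE}: card=2500; try (D,hash)→800, (E,merge)→1200, (D,merge)→1250, (E,hash)→1500, (E,nl)→5050, (D,nl)→5100; best=800 via (D,hash)
  {ABE}: card=1500; try (B,hash)→1500, (B,merge)→1900, (B,nl_idx)→2780, (A,hash)→2900, (B,nl)→6680, (A,nl_idx)→11420 …(+2); best=1500 via (B,hash)
  {ACE}: card=1600; try (A,hash)→4280, (C,merge)→5480, (C,hash)→7980, (A,nl_idx)→13400, (A,merge)→21680, (C,nl)→40680 …(+1); best=4280 via (A,hash)
  {ADE}: card=2500; try (D,hash)→1380, (D,merge)→1830, (A,hash)→3780, (D,nl)→5680, (A,nl_idx)→18300, (A,merge)→33580 …(+1); best=1380 via (D,hash)
  {BCE}: card=24000; try (B,hash)→4520, (C,hash)→9620, (B,merge)→21820, (C,merge)→22920, (B,nl_idx)→35800, (B,nl)→98200 …(+1); best=4520 via (B,hash)
  {BDE}: card=37500; try (D,hash)→3020, (B,hash)→4020, (D,merge)→19270, (B,merge)→33720, (B,nl_idx)→53300, (D,nl)→75920 …(+1); best=3020 via (D,hash)
  {CDE}: card=40000; try (D,hash)→4400, (C,hash)→10500, (D,merge)→21750, (C,merge)→37300, (D,nl)→82200, (C,nl)→1000800; best=4400 via (D,hash)
  {ABCE}: card=24000; try (B,hash)→6600, (C,hash)→10200, (C,merge)→23500, (B,merge)→23900, (A,hash)→29000, (B,nl_idx)→37880 …(+5); best=6600 via (B,hash)
  {ABDE}: card=37500; try (D,hash)→3600, (B,hash)→4600, (D,merge)→19850, (B,merge)→34300, (A,hash)→41000, (B,nl_idx)→53880 …(+5); best=3600 via (D,hash)
  {ACDE}: card=40000; try (D,hash)→6480, (C,hash)→11080, (D,merge)→23830, (C,merge)→37880, (A,hash)→44880, (D,nl)→84280 …(+4); best=6480 via (D,hash)
  {BCDE}: card=600000; try (D,hash)→29120, (B,hash)→45120, (C,hash)→47720, (D,merge)→388870, (C,merge)→644520, (B,merge)→684820 …(+4); best=29120 via (D,hash)
  {ABCDE}: card=600000; try (D,hash)→31200, (B,hash)→47200, (C,hash)→48300, (D,merge)→390950, (A,hash)→629600, (C,merge)→645100 …(+8); best=31200 via (D,hash)

cost=31200; order=C,E,A,B,D; methods=hash,hash,hash,hash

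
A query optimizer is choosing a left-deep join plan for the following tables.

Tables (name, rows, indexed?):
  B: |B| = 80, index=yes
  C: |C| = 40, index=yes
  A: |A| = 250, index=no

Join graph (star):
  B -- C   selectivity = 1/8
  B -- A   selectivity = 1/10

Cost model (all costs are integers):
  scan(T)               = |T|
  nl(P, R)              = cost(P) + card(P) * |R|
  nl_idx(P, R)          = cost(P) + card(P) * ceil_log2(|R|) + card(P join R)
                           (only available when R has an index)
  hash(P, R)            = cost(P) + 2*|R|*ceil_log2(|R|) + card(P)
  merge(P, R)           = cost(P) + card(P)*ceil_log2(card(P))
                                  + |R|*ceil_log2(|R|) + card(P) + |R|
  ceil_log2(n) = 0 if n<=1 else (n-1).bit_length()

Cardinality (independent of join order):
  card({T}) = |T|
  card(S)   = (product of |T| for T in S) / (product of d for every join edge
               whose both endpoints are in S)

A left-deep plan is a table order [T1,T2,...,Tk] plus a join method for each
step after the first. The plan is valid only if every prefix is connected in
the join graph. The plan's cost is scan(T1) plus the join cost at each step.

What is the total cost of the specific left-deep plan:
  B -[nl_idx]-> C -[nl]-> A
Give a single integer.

100960

step 1: scan B: cost=80, card=80
step 2: join C via nl_idx
    card(P join C) = 80*40/(8) = 400
    cost = 80 + 80*6 + 400 = 960
step 3: join A via nl
    card(P join A) = 400*250/(10) = 10000
    cost = 960 + 400*250 = 100960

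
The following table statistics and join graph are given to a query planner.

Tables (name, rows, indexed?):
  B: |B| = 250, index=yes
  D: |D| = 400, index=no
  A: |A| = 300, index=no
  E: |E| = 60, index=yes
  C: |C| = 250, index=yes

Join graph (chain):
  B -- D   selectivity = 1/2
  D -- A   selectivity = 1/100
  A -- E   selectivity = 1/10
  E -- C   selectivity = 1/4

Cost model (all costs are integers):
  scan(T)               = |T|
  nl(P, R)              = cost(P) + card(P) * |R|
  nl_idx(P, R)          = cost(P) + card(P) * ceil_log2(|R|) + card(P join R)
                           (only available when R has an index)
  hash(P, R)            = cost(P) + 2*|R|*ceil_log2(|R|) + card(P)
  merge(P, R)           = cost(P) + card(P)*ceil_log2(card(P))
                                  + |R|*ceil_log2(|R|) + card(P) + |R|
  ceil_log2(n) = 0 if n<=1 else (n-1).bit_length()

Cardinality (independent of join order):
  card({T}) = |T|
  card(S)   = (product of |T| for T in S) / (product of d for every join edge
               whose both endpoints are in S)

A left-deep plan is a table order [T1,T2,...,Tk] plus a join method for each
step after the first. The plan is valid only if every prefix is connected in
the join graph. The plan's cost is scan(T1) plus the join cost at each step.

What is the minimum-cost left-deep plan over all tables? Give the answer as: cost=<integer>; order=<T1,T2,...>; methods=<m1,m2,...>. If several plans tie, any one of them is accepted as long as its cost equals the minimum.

Selinger DP (subsets sized 1..n):
  {B}: scan cost=250, card=250
  {D}: scan cost=400, card=400
  {A}: scan cost=300, card=300
  {E}: scan cost=60, card=60
  {C}: scan cost=250, card=250
  {BD}: card=50000; try (B,hash)→4800, (D,merge)→6500, (B,merge)→6650, (D,hash)→7700, (B,nl_idx)→53600, (D,nl)→100250 …(+1); best=4800 via (B,hash)
  {AD}: card=1200; try (A,hash)→6200, (D,merge)→7300, (A,merge)→7400, (D,hash)→7800, (D,nl)→120300, (A,nl)→120400; best=6200 via (A,hash)
  {AE}: card=1800; try (E,hash)→1320, (A,merge)→3480, (E,merge)→3720, (E,nl_idx)→3900, (A,hash)→5520, (A,nl)→18060 …(+1); best=1320 via (E,hash)
  {CE}: card=3750; try (E,hash)→1220, (C,merge)→2730, (E,merge)→2920, (C,hash)→4120, (C,nl_idx)→4290, (E,nl_idx)→5500 …(+2); best=1220 via (E,hash)
  {ABD}: card=150000; try (B,hash)→11400, (B,merge)→22850, (A,hash)→60200, (B,nl_idx)→165800, (B,nl)→306200, (A,merge)→857800 …(+1); best=11400 via (B,hash)
  {ADE}: card=7200; try (E,hash)→8120, (D,hash)→10320, (E,nl_idx)→20600, (E,merge)→21020, (D,merge)→26920, (E,nl)→78200 …(+1); best=8120 via (E,hash)
  {ACE}: card=112500; try (C,hash)→7120, (A,hash)→10370, (C,merge)→25170, (A,merge)→52970, (C,nl_idx)→128220, (C,nl)→451320 …(+1); best=7120 via (C,hash)
  {ABDE}: card=900000; try (B,hash)→19320, (B,merge)→111170, (E,hash)→162120, (B,nl_idx)→965720, (B,nl)→1808120, (E,nl_idx)→1811400 …(+2); best=19320 via (B,hash)
  {ACDE}: card=450000; try (C,hash)→19320, (C,merge)→111170, (D,hash)→126820, (C,nl_idx)→515720, (C,nl)→1808120, (D,merge)→2036120 …(+1); best=19320 via (C,hash)
  {ABCDE}: card=56250000; try (B,hash)→473320, (C,hash)→923320, (B,merge)→9021570, (C,merge)→18921570, (B,nl_idx)→59869320, (C,nl_idx)→63469320 …(+2); best=473320 via (B,hash)

cost=473320; order=D,A,E,C,B; methods=hash,hash,hash,hash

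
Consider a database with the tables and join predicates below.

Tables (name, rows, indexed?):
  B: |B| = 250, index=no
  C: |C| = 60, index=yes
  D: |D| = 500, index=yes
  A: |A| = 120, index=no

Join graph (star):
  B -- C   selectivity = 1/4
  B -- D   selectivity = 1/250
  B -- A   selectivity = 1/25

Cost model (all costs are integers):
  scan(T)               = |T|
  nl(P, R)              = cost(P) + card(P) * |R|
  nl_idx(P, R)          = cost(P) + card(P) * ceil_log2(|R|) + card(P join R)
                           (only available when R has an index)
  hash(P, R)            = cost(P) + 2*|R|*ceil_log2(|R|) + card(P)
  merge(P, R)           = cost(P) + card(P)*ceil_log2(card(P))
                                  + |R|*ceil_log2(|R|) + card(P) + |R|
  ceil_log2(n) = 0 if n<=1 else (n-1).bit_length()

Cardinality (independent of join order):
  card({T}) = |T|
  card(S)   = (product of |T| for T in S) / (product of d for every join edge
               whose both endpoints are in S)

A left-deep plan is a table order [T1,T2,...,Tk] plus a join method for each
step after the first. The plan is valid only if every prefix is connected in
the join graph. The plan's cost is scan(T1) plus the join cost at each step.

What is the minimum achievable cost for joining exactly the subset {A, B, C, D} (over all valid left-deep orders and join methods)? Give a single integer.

Selinger DP over subsets of {A,B,C,D}:
  {B}: scan cost=250, card=250
  {C}: scan cost=60, card=60
  {D}: scan cost=500, card=500
  {A}: scan cost=120, card=120
  {BC}: card=3750; try (C,hash)→1220, (B,merge)→2730, (C,merge)→2920, (B,hash)→4120, (C,nl_idx)→5500, (B,nl)→15060 …(+1); best=1220 via (C,hash)
  {BD}: card=500; try (D,nl_idx)→3000, (B,hash)→5000, (D,merge)→7500, (B,merge)→7750, (D,hash)→9500, (D,nl)→125250 …(+1); best=3000 via (D,nl_idx)
  {AB}: card=1200; try (A,hash)→2180, (B,merge)→3330, (A,merge)→3460, (B,hash)→4240, (B,nl)→30120, (A,nl)→30250; best=2180 via (A,hash)
  {BCD}: card=7500; try (C,hash)→4220, (C,merge)→8420, (C,nl_idx)→13500, (D,hash)→13970, (C,nl)→33000, (D,nl_idx)→42470 …(+2); best=4220 via (C,hash)
  {ABC}: card=18000; try (C,hash)→4100, (A,hash)→6650, (C,merge)→17000, (C,nl_idx)→27380, (A,merge)→50930, (C,nl)→74180 …(+1); best=4100 via (C,hash)
  {ABD}: card=2400; try (A,hash)→5180, (A,merge)→8960, (D,hash)→12380, (D,nl_idx)→15380, (D,merge)→21580, (A,nl)→63000 …(+1); best=5180 via (A,hash)
  {ABCD}: card=36000; try (C,hash)→8300, (A,hash)→13400, (D,hash)→31100, (C,merge)→36800, (C,nl_idx)→55580, (A,merge)→110180 …(+5); best=8300 via (C,hash)

8300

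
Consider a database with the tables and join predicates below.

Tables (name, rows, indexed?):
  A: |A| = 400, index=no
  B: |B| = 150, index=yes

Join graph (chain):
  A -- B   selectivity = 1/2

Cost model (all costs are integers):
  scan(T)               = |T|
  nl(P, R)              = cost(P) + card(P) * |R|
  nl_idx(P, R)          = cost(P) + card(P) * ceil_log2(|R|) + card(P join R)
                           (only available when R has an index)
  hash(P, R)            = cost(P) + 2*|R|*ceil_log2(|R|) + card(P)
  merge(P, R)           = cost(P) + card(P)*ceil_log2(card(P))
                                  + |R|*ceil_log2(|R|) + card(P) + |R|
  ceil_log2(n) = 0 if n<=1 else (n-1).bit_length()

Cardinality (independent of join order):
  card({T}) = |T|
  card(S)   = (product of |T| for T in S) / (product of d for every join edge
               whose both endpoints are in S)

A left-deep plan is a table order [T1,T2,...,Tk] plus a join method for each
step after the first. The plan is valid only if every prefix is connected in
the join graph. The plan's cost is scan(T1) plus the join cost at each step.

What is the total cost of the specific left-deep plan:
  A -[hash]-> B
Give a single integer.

3200

step 1: scan A: cost=400, card=400
step 2: join B via hash
    card(P join B) = 400*150/(2) = 30000
    cost = 400 + 2*150*8 + 400 = 3200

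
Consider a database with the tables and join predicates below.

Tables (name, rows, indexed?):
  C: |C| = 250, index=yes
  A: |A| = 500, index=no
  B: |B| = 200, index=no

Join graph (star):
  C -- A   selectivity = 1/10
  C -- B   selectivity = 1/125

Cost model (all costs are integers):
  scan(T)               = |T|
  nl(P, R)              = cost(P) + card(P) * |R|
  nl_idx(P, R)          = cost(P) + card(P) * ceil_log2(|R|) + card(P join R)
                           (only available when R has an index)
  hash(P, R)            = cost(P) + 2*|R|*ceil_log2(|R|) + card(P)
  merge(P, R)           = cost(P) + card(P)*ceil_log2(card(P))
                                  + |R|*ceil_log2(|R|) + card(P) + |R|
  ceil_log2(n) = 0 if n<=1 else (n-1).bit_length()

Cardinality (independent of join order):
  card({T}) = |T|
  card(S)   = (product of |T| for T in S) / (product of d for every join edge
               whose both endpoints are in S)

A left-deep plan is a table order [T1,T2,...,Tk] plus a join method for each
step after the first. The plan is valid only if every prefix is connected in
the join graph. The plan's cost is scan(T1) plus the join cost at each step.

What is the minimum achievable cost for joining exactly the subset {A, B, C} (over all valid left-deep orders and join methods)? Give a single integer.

11200

Selinger DP over subsets of {A,B,C}:
  {C}: scan cost=250, card=250
  {A}: scan cost=500, card=500
  {B}: scan cost=200, card=200
  {AC}: card=12500; try (C,hash)→5000, (A,merge)→7500, (C,merge)→7750, (A,hash)→9500, (C,nl_idx)→17000, (A,nl)→125250 …(+1); best=5000 via (C,hash)
  {BC}: card=400; try (C,nl_idx)→2200, (B,hash)→3700, (C,merge)→4250, (B,merge)→4300, (C,hash)→4400, (C,nl)→50200 …(+1); best=2200 via (C,nl_idx)
  {ABC}: card=20000; try (A,merge)→11200, (A,hash)→11600, (B,hash)→20700, (B,merge)→194300, (A,nl)→202200, (B,nl)→2505000; best=11200 via (A,merge)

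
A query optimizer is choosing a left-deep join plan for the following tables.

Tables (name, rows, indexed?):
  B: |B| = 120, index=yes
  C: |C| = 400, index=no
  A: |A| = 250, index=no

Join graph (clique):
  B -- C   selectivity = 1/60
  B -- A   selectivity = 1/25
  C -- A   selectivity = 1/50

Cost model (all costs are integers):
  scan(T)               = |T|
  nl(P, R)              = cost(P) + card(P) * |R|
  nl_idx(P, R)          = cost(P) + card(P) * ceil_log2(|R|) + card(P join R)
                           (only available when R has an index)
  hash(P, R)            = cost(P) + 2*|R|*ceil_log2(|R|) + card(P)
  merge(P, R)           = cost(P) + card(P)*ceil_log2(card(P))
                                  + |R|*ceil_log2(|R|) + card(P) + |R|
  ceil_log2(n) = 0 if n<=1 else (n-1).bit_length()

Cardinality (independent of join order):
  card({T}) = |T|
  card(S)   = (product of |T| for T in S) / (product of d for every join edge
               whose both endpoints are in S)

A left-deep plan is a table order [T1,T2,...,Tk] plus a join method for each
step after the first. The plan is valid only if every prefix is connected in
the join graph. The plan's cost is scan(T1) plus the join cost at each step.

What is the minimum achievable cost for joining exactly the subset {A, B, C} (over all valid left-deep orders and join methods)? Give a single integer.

7280

Selinger DP over subsets of {A,B,C}:
  {B}: scan cost=120, card=120
  {C}: scan cost=400, card=400
  {A}: scan cost=250, card=250
  {BC}: card=800; try (B,hash)→2480, (B,nl_idx)→4000, (C,merge)→5080, (B,merge)→5360, (C,hash)→7440, (C,nl)→48120 …(+1); best=2480 via (B,hash)
  {AB}: card=1200; try (B,hash)→2180, (B,nl_idx)→3200, (A,merge)→3330, (B,merge)→3460, (A,hash)→4240, (A,nl)→30120 …(+1); best=2180 via (B,hash)
  {AC}: card=2000; try (A,hash)→4800, (C,merge)→6500, (A,merge)→6650, (C,hash)→7700, (C,nl)→100250, (A,nl)→100400; best=4800 via (A,hash)
  {ABC}: card=160; try (A,hash)→7280, (B,hash)→8480, (C,hash)→10580, (A,merge)→13530, (B,nl_idx)→18960, (C,merge)→20580 …(+4); best=7280 via (A,hash)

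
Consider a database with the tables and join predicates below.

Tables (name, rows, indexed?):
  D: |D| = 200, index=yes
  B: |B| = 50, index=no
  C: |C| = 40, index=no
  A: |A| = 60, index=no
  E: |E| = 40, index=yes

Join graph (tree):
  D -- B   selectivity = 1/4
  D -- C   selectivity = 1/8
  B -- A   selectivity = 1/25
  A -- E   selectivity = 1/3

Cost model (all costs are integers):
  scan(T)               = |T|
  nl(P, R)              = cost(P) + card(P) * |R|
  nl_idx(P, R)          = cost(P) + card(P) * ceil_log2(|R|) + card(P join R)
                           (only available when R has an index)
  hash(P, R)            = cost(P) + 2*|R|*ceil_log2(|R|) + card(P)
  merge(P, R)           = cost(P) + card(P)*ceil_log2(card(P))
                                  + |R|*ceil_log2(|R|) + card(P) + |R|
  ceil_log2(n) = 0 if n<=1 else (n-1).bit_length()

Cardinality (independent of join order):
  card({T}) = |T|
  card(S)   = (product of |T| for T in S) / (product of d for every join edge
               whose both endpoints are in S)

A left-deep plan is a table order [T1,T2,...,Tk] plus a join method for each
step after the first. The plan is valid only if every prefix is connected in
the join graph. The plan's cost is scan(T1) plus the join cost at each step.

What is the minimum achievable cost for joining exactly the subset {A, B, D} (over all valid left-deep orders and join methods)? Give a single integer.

3480

Selinger DP over subsets of {A,B,D}:
  {D}: scan cost=200, card=200
  {B}: scan cost=50, card=50
  {A}: scan cost=60, card=60
  {BD}: card=2500; try (B,hash)→1000, (D,merge)→2200, (B,merge)→2350, (D,nl_idx)→2950, (D,hash)→3300, (D,nl)→10050 …(+1); best=1000 via (B,hash)
  {AB}: card=120; try (B,hash)→720, (A,hash)→820, (A,merge)→820, (B,merge)→830, (A,nl)→3050, (B,nl)→3060; best=720 via (B,hash)
  {ABD}: card=6000; try (D,merge)→3480, (D,hash)→4040, (A,hash)→4220, (D,nl_idx)→7680, (D,nl)→24720, (A,merge)→33920 …(+1); best=3480 via (D,merge)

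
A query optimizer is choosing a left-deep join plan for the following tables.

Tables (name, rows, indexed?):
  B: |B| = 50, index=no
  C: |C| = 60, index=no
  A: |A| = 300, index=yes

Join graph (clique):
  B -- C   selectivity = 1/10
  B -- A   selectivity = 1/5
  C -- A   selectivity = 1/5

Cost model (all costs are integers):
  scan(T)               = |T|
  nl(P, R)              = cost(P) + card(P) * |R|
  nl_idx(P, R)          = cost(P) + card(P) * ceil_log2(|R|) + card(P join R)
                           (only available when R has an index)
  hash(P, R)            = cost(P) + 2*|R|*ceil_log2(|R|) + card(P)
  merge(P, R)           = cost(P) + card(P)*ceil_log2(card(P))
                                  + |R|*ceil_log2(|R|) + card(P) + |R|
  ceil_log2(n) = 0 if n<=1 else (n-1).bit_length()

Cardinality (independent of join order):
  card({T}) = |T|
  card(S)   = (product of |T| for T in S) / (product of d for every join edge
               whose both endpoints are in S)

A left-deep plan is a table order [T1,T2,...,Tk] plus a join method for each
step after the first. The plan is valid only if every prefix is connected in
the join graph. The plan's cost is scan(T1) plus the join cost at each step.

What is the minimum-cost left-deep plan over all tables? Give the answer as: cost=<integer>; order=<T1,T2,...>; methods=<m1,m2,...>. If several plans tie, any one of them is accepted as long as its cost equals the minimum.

cost=4920; order=A,B,C; methods=hash,hash

Selinger DP (subsets sized 1..n):
  {B}: scan cost=50, card=50
  {C}: scan cost=60, card=60
  {A}: scan cost=300, card=300
  {BC}: card=300; try (B,hash)→720, (C,hash)→820, (C,merge)→820, (B,merge)→830, (C,nl)→3050, (B,nl)→3060; best=720 via (B,hash)
  {AB}: card=3000; try (B,hash)→1200, (A,merge)→3400, (A,nl_idx)→3500, (B,merge)→3650, (A,hash)→5500, (A,nl)→15050 …(+1); best=1200 via (B,hash)
  {AC}: card=3600; try (C,hash)→1320, (A,merge)→3480, (C,merge)→3720, (A,nl_idx)→4200, (A,hash)→5520, (A,nl)→18060 …(+1); best=1320 via (C,hash)
  {ABC}: card=3600; try (C,hash)→4920, (B,hash)→5520, (A,hash)→6420, (A,merge)→6720, (A,nl_idx)→7020, (C,merge)→40620 …(+4); best=4920 via (C,hash)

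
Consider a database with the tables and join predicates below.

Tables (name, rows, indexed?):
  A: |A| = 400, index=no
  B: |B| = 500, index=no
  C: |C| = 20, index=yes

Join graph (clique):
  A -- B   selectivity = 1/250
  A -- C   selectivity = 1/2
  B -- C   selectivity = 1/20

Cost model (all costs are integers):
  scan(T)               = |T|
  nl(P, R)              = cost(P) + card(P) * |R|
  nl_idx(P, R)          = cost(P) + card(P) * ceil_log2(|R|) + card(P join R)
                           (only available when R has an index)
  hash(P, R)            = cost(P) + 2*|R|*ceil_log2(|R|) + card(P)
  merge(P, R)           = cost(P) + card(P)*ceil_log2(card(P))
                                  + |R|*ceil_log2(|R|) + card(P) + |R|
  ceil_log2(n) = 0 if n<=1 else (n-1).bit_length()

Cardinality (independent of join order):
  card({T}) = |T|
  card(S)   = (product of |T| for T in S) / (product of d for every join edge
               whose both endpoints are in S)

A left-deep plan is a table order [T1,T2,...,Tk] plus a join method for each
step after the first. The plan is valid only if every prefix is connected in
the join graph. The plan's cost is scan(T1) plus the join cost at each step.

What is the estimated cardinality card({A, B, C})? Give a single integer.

Tables in S: A(400), B(500), C(20)
Edges inside S: A-B(d=250), A-C(d=2), B-C(d=20)
numerator = 400 * 500 * 20 = 4000000
denominator = 250 * 2 * 20 = 10000
card(S) = 4000000 / 10000 = 400

400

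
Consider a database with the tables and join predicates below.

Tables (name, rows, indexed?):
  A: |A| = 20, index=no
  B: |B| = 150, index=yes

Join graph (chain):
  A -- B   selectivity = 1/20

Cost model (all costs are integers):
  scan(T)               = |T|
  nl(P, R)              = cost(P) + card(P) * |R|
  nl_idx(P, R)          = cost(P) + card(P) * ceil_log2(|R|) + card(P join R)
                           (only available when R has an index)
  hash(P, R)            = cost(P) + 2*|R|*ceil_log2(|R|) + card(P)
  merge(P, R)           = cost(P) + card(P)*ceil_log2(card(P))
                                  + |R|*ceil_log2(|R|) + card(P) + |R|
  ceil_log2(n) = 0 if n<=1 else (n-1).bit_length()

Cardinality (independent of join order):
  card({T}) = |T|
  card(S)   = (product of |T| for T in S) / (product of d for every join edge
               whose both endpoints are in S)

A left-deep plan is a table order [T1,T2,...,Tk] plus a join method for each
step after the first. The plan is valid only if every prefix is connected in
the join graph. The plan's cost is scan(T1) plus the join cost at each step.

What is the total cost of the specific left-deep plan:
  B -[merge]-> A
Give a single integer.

step 1: scan B: cost=150, card=150
step 2: join A via merge
    card(P join A) = 150*20/(20) = 150
    cost = 150 + 150*8 + 20*5 + 150 + 20 = 1620

1620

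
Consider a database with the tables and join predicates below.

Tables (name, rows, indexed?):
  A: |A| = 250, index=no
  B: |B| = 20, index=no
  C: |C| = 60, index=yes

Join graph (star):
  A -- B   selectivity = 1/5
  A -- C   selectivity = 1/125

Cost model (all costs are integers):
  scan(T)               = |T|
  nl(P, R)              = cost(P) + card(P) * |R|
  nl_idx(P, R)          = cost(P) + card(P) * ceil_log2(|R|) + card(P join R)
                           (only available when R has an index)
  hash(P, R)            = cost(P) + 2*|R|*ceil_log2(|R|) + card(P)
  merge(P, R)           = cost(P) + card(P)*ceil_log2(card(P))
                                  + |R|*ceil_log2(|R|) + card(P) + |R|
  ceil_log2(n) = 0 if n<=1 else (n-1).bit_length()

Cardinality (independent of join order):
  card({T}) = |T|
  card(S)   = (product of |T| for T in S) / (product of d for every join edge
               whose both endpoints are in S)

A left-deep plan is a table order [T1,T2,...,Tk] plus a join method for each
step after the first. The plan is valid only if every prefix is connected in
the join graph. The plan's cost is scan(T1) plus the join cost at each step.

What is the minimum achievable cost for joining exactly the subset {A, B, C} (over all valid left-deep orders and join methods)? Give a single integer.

Selinger DP over subsets of {A,B,C}:
  {A}: scan cost=250, card=250
  {B}: scan cost=20, card=20
  {C}: scan cost=60, card=60
  {AB}: card=1000; try (B,hash)→700, (A,merge)→2390, (B,merge)→2620, (A,hash)→4040, (A,nl)→5020, (B,nl)→5250; best=700 via (B,hash)
  {AC}: card=120; try (C,hash)→1220, (C,nl_idx)→1870, (A,merge)→2730, (C,merge)→2920, (A,hash)→4120, (A,nl)→15060 …(+1); best=1220 via (C,hash)
  {ABC}: card=480; try (B,hash)→1540, (B,merge)→2300, (C,hash)→2420, (B,nl)→3620, (C,nl_idx)→7180, (C,merge)→12120 …(+1); best=1540 via (B,hash)

1540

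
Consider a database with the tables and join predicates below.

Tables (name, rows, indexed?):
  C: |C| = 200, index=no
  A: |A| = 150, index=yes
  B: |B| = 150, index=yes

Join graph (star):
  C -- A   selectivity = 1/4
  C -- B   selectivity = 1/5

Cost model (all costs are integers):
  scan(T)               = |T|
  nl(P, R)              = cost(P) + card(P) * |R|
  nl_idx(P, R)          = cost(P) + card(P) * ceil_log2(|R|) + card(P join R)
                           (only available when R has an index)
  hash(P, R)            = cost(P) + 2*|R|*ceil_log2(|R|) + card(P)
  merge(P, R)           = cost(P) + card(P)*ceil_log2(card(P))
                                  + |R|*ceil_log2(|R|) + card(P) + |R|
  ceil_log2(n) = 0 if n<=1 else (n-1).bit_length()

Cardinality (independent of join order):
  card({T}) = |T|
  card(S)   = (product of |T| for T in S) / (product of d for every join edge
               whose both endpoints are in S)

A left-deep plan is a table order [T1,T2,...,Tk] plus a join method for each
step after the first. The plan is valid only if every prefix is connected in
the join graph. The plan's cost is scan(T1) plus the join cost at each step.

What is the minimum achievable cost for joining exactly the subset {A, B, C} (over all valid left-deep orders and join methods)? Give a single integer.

Selinger DP over subsets of {A,B,C}:
  {C}: scan cost=200, card=200
  {A}: scan cost=150, card=150
  {B}: scan cost=150, card=150
  {AC}: card=7500; try (A,hash)→2800, (C,merge)→3300, (A,merge)→3350, (C,hash)→3500, (A,nl_idx)→9300, (C,nl)→30150 …(+1); best=2800 via (A,hash)
  {BC}: card=6000; try (B,hash)→2800, (C,merge)→3300, (B,merge)→3350, (C,hash)→3500, (B,nl_idx)→7800, (C,nl)→30150 …(+1); best=2800 via (B,hash)
  {ABC}: card=225000; try (A,hash)→11200, (B,hash)→12700, (A,merge)→88150, (B,merge)→109150, (A,nl_idx)→275800, (B,nl_idx)→287800 …(+2); best=11200 via (A,hash)

11200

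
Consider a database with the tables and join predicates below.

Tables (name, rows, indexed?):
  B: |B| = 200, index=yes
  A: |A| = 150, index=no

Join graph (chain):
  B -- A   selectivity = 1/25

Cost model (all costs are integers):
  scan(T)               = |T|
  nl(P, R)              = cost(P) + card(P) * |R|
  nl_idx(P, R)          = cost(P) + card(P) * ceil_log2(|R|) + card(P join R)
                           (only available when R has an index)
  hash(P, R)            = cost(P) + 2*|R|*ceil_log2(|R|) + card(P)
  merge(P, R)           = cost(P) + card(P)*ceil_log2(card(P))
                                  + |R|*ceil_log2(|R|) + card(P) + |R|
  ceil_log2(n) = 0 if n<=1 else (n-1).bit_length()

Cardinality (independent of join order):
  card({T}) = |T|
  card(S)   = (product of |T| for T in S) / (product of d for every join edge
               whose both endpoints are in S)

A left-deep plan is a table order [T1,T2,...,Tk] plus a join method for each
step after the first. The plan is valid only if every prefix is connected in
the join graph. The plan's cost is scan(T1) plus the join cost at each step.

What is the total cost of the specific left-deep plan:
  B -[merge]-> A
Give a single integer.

step 1: scan B: cost=200, card=200
step 2: join A via merge
    card(P join A) = 200*150/(25) = 1200
    cost = 200 + 200*8 + 150*8 + 200 + 150 = 3350

3350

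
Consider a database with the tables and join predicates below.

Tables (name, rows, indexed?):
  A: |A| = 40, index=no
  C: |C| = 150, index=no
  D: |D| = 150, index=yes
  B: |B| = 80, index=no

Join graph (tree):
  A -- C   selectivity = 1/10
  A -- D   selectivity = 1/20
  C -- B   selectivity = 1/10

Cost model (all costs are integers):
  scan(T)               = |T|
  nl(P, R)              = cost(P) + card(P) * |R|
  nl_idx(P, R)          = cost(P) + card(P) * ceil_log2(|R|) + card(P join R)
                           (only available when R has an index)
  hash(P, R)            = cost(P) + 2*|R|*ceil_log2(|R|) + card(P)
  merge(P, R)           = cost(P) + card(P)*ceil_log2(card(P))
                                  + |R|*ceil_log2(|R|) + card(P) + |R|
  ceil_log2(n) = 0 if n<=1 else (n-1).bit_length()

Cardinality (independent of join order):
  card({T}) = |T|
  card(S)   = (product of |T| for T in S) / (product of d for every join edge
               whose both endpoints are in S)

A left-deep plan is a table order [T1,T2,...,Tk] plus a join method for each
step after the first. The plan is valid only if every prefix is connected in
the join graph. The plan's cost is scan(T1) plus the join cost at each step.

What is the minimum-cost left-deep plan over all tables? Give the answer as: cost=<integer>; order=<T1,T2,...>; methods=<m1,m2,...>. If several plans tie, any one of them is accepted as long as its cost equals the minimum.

cost=8980; order=A,D,C,B; methods=nl_idx,hash,hash

Selinger DP (subsets sized 1..n):
  {A}: scan cost=40, card=40
  {C}: scan cost=150, card=150
  {D}: scan cost=150, card=150
  {B}: scan cost=80, card=80
  {AC}: card=600; try (A,hash)→780, (C,merge)→1670, (A,merge)→1780, (C,hash)→2480, (C,nl)→6040, (A,nl)→6150; best=780 via (A,hash)
  {AD}: card=300; try (D,nl_idx)→660, (A,hash)→780, (D,merge)→1670, (A,merge)→1780, (D,hash)→2480, (D,nl)→6040 …(+1); best=660 via (D,nl_idx)
  {BC}: card=1200; try (B,hash)→1420, (C,merge)→2070, (B,merge)→2140, (C,hash)→2560, (C,nl)→12080, (B,nl)→12150; best=1420 via (B,hash)
  {ACD}: card=4500; try (C,hash)→3360, (D,hash)→3780, (C,merge)→5010, (D,merge)→8730, (D,nl_idx)→10080, (C,nl)→45660 …(+1); best=3360 via (C,hash)
  {ABC}: card=4800; try (B,hash)→2500, (A,hash)→3100, (B,merge)→8020, (A,merge)→16100, (B,nl)→48780, (A,nl)→49420; best=2500 via (B,hash)
  {ABCD}: card=36000; try (B,hash)→8980, (D,hash)→9700, (B,merge)→67000, (D,merge)→71050, (D,nl_idx)→76900, (B,nl)→363360 …(+1); best=8980 via (B,hash)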